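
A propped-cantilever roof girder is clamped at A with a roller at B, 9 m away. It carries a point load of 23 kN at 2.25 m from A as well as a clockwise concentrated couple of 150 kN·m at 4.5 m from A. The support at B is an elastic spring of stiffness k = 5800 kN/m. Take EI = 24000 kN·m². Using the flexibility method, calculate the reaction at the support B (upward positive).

Release the roller at B. Primary structure: cantilever fixed at A.
Free-end deflection of the primary structure under the applied loading (downward +):
  point load 23 at a = 2.25: Pa²(3L − a)/(6EI) = 480.3/EI
  clockwise couple 150 at a = 4.5: M₀a(2L − a)/(2EI) = 4556/EI
  δ_0 = 5037/EI
Tip deflection under a unit load at B: L³/(3EI) = 243/EI.
With EI = 24000 kN·m²: δ_0 = 0.20986 m and δ_{BB} = 0.010125 m/kN.
Compatibility — the spring shortens by R_B/k under the reaction it provides: δ_0 − R_B·δ_{BB} = R_B/k. With 1/k = 0.000172 m/kN, R_B = δ_0 / (δ_{BB} + 1/k) = 0.20986 / (0.010125 + 0.000172) = 20.38 kN.

R_B = 20.38 kN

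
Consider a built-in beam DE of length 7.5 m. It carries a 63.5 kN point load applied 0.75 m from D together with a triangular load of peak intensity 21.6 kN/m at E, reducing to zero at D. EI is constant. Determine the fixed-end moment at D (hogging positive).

M_D = 79.08 kN·m

Take the two fixed-end moments M_D, M_E as redundants; the released structure is the simple span DE.
Simple-span end rotations at D and E under the given loads:
  at D: point load 63.5 at a = 0.75: Pab(L + b)/(6LEI) = 101.8/EI
  at E: point load 63.5 at a = 0.75: Pab(L + a)/(6LEI) = 58.94/EI
  at D: triangular load, peak 21.6: 7w₀L³/(360EI) = 177.2/EI
  at E: triangular load, peak 21.6: w₀L³/(45EI) = 202.5/EI
  θ_D0 = 279/EI,  θ_E0 = 261.4/EI
Flexibility coefficients: a unit moment at one end gives L/(3EI) there and L/(6EI) at the far end, so f₁₁ = f₂₂ = 2.5/EI and f₁₂ = f₂₁ = 1.25/EI.
Compatibility — zero rotation at each built-in end:
  2.5 M_D + 1.25 M_E = 279
  1.25 M_D + 2.5 M_E = 261.4
Solving the pair gives M_D = 79.08 kN·m and M_E = 65.04 kN·m (hogging).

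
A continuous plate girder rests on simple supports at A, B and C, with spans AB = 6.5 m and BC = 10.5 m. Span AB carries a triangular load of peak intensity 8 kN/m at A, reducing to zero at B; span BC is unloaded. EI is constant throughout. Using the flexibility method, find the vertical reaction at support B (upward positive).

R_B = 10.54 kN

Take M_B as the redundant. Released structure: two simple spans AB and BC with a hinge at B.
End slopes at the hinge B, treating each span as simply supported:
  span AB: triangular load, peak 8: 7w₀L³/(360EI) = 42.72/EI
  relative rotation θ_0 = (42.72 + 0)/EI = 42.72/EI
A unit hogging moment at B produces rotation L₁/(3EI) + L₂/(3EI) = 5.667/EI.
Slope continuity at B: θ_0 = M_B·5.667/EI, so M_B = 42.72/5.667 = 7.539 kN·m (hogging).
Span AB, ΣM about A with M_B applied at B: R_B^{AB}·6.5 = 56.33 + 7.539, so R_B^{AB} = 9.826 kN and R_A = 26 − 9.826 = 16.17 kN.
Span BC, ΣM about C: R_B^{BC}·10.5 = 0 + 7.539, so R_B^{BC} = 0.718 kN and R_C = 0 − 0.718 = -0.718 kN.
R_B = 9.826 + 0.718 = 10.54 kN.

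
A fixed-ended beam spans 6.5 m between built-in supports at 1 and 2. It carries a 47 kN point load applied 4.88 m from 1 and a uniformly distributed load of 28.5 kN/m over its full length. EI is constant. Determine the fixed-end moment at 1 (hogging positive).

Release both end moments; the primary structure is a simply-supported span 12 with redundants M_1 and M_2.
On the primary (simply-supported) span, the end slopes from the loading are:
  at 1: point load 47 at a = 4.88: Pab(L + b)/(6LEI) = 77.36/EI
  at 2: point load 47 at a = 4.88: Pab(L + a)/(6LEI) = 108.4/EI
  at 1: UDL 28.5: wL³/(24EI) = 326.1/EI
  at 2: UDL 28.5: wL³/(24EI) = 326.1/EI
  θ_10 = 403.5/EI,  θ_20 = 434.5/EI
Flexibility coefficients: a unit moment at one end gives L/(3EI) there and L/(6EI) at the far end, so f₁₁ = f₂₂ = 2.167/EI and f₁₂ = f₂₁ = 1.083/EI.
Compatibility — zero rotation at each built-in end:
  2.167 M_1 + 1.083 M_2 = 403.5
  1.083 M_1 + 2.167 M_2 = 434.5
Solving the pair gives M_1 = 114.6 kN·m and M_2 = 143.3 kN·m (hogging).

M_1 = 114.6 kN·m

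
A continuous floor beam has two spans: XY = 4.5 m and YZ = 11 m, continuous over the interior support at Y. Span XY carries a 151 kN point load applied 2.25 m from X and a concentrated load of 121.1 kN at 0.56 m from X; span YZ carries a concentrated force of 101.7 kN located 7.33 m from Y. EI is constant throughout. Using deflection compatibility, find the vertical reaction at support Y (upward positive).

Insert a hinge at Y; M_Y is the redundant, and each span becomes simply supported.
End slopes at the hinge Y, treating each span as simply supported:
  span XY: point load 151 at a = 2.25: Pab(L + a)/(6LEI) = 191.1/EI
  span XY: point load 121.1 at a = 0.56: Pab(L + a)/(6LEI) = 50.07/EI
  span YZ: point load 101.7 at a = 7.33: Pab(L + b)/(6LEI) = 608.1/EI
  relative rotation θ_0 = (241.2 + 608.1)/EI = 849.3/EI
A unit hogging moment at Y produces rotation L₁/(3EI) + L₂/(3EI) = 5.167/EI.
Slope continuity at Y: θ_0 = M_Y·5.167/EI, so M_Y = 849.3/5.167 = 164.4 kN·m (hogging).
Span XY, ΣM about X with M_Y applied at Y: R_Y^{XY}·4.5 = 407.6 + 164.4, so R_Y^{XY} = 127.1 kN and R_X = 272.1 − 127.1 = 145 kN.
Span YZ, ΣM about Z: R_Y^{YZ}·11 = 373.2 + 164.4, so R_Y^{YZ} = 48.87 kN and R_Z = 101.7 − 48.87 = 52.83 kN.
R_Y = 127.1 + 48.87 = 176 kN.

R_Y = 176 kN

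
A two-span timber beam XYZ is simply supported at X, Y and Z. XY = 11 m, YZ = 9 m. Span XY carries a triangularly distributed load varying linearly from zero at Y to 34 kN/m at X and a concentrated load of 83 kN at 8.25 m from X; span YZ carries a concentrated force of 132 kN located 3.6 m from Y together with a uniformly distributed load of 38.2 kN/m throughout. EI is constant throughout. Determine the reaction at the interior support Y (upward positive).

R_Y = 474.9 kN

Release continuity at Y by inserting a hinge; the redundant is the internal moment M_Y. The primary structure is two simply-supported spans XY and YZ.
Discontinuity in slope at Y on the released structure — sum the simple-span end rotations:
  span XY: triangular load, peak 34: 7w₀L³/(360EI) = 879.9/EI
  span XY: point load 83 at a = 8.25: Pab(L + a)/(6LEI) = 549.2/EI
  span YZ: point load 132 at a = 3.6: Pab(L + b)/(6LEI) = 684.3/EI
  span YZ: UDL 38.2: wL³/(24EI) = 1160/EI
  relative rotation θ_0 = (1429 + 1845)/EI = 3274/EI
A unit hogging moment at Y produces rotation L₁/(3EI) + L₂/(3EI) = 6.667/EI.
Slope continuity at Y: θ_0 = M_Y·6.667/EI, so M_Y = 3274/6.667 = 491.1 kN·m (hogging).
Span XY, ΣM about X with M_Y applied at Y: R_Y^{XY}·11 = 1370 + 491.1, so R_Y^{XY} = 169.2 kN and R_X = 270 − 169.2 = 100.8 kN.
Span YZ, ΣM about Z: R_Y^{YZ}·9 = 2260 + 491.1, so R_Y^{YZ} = 305.7 kN and R_Z = 475.8 − 305.7 = 170.1 kN.
R_Y = 169.2 + 305.7 = 474.9 kN.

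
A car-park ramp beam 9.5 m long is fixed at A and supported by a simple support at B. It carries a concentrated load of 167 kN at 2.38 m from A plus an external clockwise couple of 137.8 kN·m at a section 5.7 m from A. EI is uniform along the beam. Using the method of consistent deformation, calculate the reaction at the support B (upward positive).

Take the reaction at B as the redundant and release it; the primary structure is a cantilever fixed at A.
Deflection at B on the released cantilever, summing each load's contribution:
  point load 167 at a = 2.38: Pa²(3L − a)/(6EI) = 4118/EI
  clockwise couple 137.8 at a = 5.7: M₀a(2L − a)/(2EI) = 5223/EI
  δ_0 = 9341/EI
Flexibility coefficient — unit upward force at B: δ_{BB} = L³/(3EI) = 285.8/EI.
The prop prevents deflection at B: R_B = δ_0/δ_{BB} = 9341/285.8 = 32.69 kN.

R_B = 32.69 kN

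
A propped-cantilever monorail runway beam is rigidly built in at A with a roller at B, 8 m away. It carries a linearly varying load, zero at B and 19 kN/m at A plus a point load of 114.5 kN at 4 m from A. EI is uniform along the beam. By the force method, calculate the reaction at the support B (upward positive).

R_B = 50.98 kN

Choose R_B as the redundant. The primary structure is the cantilever fixed at A.
Primary-structure tip deflection at B by superposition:
  triangular load, peak 19 at the fixed end: w₀L⁴/(30EI) = 2594/EI
  point load 114.5 at a = 4: Pa²(3L − a)/(6EI) = 6107/EI
  δ_0 = 8701/EI
Tip deflection under a unit load at B: L³/(3EI) = 170.7/EI.
The prop prevents deflection at B: R_B = δ_0/δ_{BB} = 8701/170.7 = 50.98 kN.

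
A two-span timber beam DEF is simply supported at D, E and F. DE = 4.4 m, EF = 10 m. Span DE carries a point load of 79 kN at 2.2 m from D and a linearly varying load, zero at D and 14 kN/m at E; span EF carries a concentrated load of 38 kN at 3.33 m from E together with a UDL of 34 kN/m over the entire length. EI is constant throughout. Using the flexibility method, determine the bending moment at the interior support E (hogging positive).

M_E = 369.4 kN·m

Insert a hinge at E; M_E is the redundant, and each span becomes simply supported.
Rotations at E on the released spans (each span's end-slope, ×1/EI):
  span DE: point load 79 at a = 2.2: Pab(L + a)/(6LEI) = 95.59/EI
  span DE: triangular load, peak 14: w₀L³/(45EI) = 26.5/EI
  span EF: point load 38 at a = 3.33: Pab(L + b)/(6LEI) = 234.5/EI
  span EF: UDL 34: wL³/(24EI) = 1417/EI
  relative rotation θ_0 = (122.1 + 1651)/EI = 1773/EI
A unit hogging moment at E produces rotation L₁/(3EI) + L₂/(3EI) = 4.8/EI.
Slope continuity at E: θ_0 = M_E·4.8/EI, so M_E = 1773/4.8 = 369.4 kN·m (hogging).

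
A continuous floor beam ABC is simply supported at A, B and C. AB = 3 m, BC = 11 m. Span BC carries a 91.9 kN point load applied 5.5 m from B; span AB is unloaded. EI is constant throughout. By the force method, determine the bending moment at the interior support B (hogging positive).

Release continuity at B by inserting a hinge; the redundant is the internal moment M_B. The primary structure is two simply-supported spans AB and BC.
Discontinuity in slope at B on the released structure — sum the simple-span end rotations:
  span BC: point load 91.9 at a = 5.5: Pab(L + b)/(6LEI) = 695/EI
  relative rotation θ_0 = (0 + 695)/EI = 695/EI
A unit hogging moment at B produces rotation L₁/(3EI) + L₂/(3EI) = 4.667/EI.
Slope continuity at B: θ_0 = M_B·4.667/EI, so M_B = 695/4.667 = 148.9 kN·m (hogging).

M_B = 148.9 kN·m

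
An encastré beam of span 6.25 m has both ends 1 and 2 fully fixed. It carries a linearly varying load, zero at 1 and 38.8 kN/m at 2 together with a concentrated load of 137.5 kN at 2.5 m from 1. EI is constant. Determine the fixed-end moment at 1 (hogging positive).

M_1 = 174.3 kN·m

Release both end moments; the primary structure is a simply-supported span 12 with redundants M_1 and M_2.
Simple-span end rotations at 1 and 2 under the given loads:
  at 1: triangular load, peak 38.8: 7w₀L³/(360EI) = 184.2/EI
  at 2: triangular load, peak 38.8: w₀L³/(45EI) = 210.5/EI
  at 1: point load 137.5 at a = 2.5: Pab(L + b)/(6LEI) = 343.8/EI
  at 2: point load 137.5 at a = 2.5: Pab(L + a)/(6LEI) = 300.8/EI
  θ_10 = 527.9/EI,  θ_20 = 511.3/EI
Flexibility coefficients: a unit moment at one end gives L/(3EI) there and L/(6EI) at the far end, so f₁₁ = f₂₂ = 2.083/EI and f₁₂ = f₂₁ = 1.042/EI.
Compatibility — zero rotation at each built-in end:
  2.083 M_1 + 1.042 M_2 = 527.9
  1.042 M_1 + 2.083 M_2 = 511.3
Solving the pair gives M_1 = 174.3 kN·m and M_2 = 158.3 kN·m (hogging).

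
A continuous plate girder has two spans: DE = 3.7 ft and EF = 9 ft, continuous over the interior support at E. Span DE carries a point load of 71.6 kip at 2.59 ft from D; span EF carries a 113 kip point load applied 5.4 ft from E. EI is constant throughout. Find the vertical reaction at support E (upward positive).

Insert a hinge at E; M_E is the redundant, and each span becomes simply supported.
Rotations at E on the released spans (each span's end-slope, ×1/EI):
  span DE: point load 71.6 at a = 2.59: Pab(L + a)/(6LEI) = 58.32/EI
  span EF: point load 113 at a = 5.4: Pab(L + b)/(6LEI) = 512.6/EI
  relative rotation θ_0 = (58.32 + 512.6)/EI = 570.9/EI
A unit hogging moment at E produces rotation L₁/(3EI) + L₂/(3EI) = 4.233/EI.
Slope continuity at E: θ_0 = M_E·4.233/EI, so M_E = 570.9/4.233 = 134.9 kip·ft (hogging).
Span DE, ΣM about D with M_E applied at E: R_E^{DE}·3.7 = 185.4 + 134.9, so R_E^{DE} = 86.57 kip and R_D = 71.6 − 86.57 = -14.97 kip.
Span EF, ΣM about F: R_E^{EF}·9 = 406.8 + 134.9, so R_E^{EF} = 60.18 kip and R_F = 113 − 60.18 = 52.82 kip.
R_E = 86.57 + 60.18 = 146.8 kip.

R_E = 146.8 kip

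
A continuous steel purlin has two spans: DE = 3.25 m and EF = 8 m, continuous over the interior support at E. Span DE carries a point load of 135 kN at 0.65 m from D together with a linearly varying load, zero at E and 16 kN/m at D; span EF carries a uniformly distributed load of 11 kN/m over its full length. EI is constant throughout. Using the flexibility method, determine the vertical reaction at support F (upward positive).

R_F = 34.3 kN

Release continuity at E by inserting a hinge; the redundant is the internal moment M_E. The primary structure is two simply-supported spans DE and EF.
Discontinuity in slope at E on the released structure — sum the simple-span end rotations:
  span DE: point load 135 at a = 0.65: Pab(L + a)/(6LEI) = 45.63/EI
  span DE: triangular load, peak 16: 7w₀L³/(360EI) = 10.68/EI
  span EF: UDL 11: wL³/(24EI) = 234.7/EI
  relative rotation θ_0 = (56.31 + 234.7)/EI = 291/EI
A unit hogging moment at E produces rotation L₁/(3EI) + L₂/(3EI) = 3.75/EI.
Slope continuity at E: θ_0 = M_E·3.75/EI, so M_E = 291/3.75 = 77.59 kN·m (hogging).
Span EF, ΣM about F: R_E^{EF}·8 = 352 + 77.59, so R_E^{EF} = 53.7 kN and R_F = 88 − 53.7 = 34.3 kN.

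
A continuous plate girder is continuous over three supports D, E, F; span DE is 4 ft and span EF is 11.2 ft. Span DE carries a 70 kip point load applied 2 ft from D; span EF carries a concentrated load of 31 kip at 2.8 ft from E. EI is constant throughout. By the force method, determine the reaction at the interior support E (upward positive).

R_E = 77.18 kip

Insert a hinge at E; M_E is the redundant, and each span becomes simply supported.
End slopes at the hinge E, treating each span as simply supported:
  span DE: point load 70 at a = 2: Pab(L + a)/(6LEI) = 70/EI
  span EF: point load 31 at a = 2.8: Pab(L + b)/(6LEI) = 212.7/EI
  relative rotation θ_0 = (70 + 212.7)/EI = 282.7/EI
A unit hogging moment at E produces rotation L₁/(3EI) + L₂/(3EI) = 5.067/EI.
Compatibility: M_E·(L₁+L₂)/(3EI) = θ_0, giving M_E = 55.79 kip·ft (hogging).
Span DE, ΣM about D with M_E applied at E: R_E^{DE}·4 = 140 + 55.79, so R_E^{DE} = 48.95 kip and R_D = 70 − 48.95 = 21.05 kip.
Span EF, ΣM about F: R_E^{EF}·11.2 = 260.4 + 55.79, so R_E^{EF} = 28.23 kip and R_F = 31 − 28.23 = 2.769 kip.
R_E = 48.95 + 28.23 = 77.18 kip.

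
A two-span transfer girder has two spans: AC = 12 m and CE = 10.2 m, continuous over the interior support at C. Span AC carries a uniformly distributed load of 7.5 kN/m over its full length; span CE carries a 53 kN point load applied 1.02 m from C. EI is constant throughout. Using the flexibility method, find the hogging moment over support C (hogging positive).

Take M_C as the redundant. Released structure: two simple spans AC and CE with a hinge at C.
End slopes at the hinge C, treating each span as simply supported:
  span AC: UDL 7.5: wL³/(24EI) = 540/EI
  span CE: point load 53 at a = 1.02: Pab(L + b)/(6LEI) = 157.2/EI
  relative rotation θ_0 = (540 + 157.2)/EI = 697.2/EI
A unit hogging moment at C produces rotation L₁/(3EI) + L₂/(3EI) = 7.4/EI.
Compatibility: M_C·(L₁+L₂)/(3EI) = θ_0, giving M_C = 94.21 kN·m (hogging).

M_C = 94.21 kN·m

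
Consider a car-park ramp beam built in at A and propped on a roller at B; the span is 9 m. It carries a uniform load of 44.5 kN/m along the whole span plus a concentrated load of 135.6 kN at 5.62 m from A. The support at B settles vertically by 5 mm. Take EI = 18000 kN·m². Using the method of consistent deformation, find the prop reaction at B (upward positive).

Remove the prop at B; the released (primary) structure is a cantilever built in at A.
Primary-structure tip deflection at B by superposition:
  UDL 44.5: wL⁴/(8EI) = 36496/EI
  point load 135.6 at a = 5.62: Pa²(3L − a)/(6EI) = 15261/EI
  δ_0 = 51757/EI
Tip deflection under a unit load at B: L³/(3EI) = 243/EI.
With EI = 18000 kN·m²: δ_0 = 2.8754 m and δ_{BB} = 0.0135 m/kN.
Compatibility — the beam at B must follow the support down by 0.005 m: δ_0 − R_B·δ_{BB} = 0.005, so R_B = (2.8754 − 0.005)/0.0135 = 212.6 kN.

R_B = 212.6 kN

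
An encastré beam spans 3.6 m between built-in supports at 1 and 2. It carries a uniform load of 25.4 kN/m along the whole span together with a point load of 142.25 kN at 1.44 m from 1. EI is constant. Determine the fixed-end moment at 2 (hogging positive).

Take the two fixed-end moments M_1, M_2 as redundants; the released structure is the simple span 12.
On the primary (simply-supported) span, the end slopes from the loading are:
  at 1: UDL 25.4: wL³/(24EI) = 49.38/EI
  at 2: UDL 25.4: wL³/(24EI) = 49.38/EI
  at 1: point load 142.25 at a = 1.44: Pab(L + b)/(6LEI) = 118/EI
  at 2: point load 142.25 at a = 1.44: Pab(L + a)/(6LEI) = 103.2/EI
  θ_10 = 167.4/EI,  θ_20 = 152.6/EI
Flexibility coefficients: a unit moment at one end gives L/(3EI) there and L/(6EI) at the far end, so f₁₁ = f₂₂ = 1.2/EI and f₁₂ = f₂₁ = 0.6/EI.
Compatibility — zero rotation at each built-in end:
  1.2 M_1 + 0.6 M_2 = 167.4
  0.6 M_1 + 1.2 M_2 = 152.6
Solving the pair gives M_1 = 101.2 kN·m and M_2 = 76.59 kN·m (hogging).

M_2 = 76.59 kN·m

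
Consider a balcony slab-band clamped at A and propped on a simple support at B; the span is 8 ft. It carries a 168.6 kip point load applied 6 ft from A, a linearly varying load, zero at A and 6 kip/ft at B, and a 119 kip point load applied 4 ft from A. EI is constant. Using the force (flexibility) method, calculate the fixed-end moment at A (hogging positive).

M_A = 359 kip·ft

Remove the prop at B; the released (primary) structure is a cantilever built in at A.
Deflection at B on the released cantilever, summing each load's contribution:
  point load 168.6 at a = 6: Pa²(3L − a)/(6EI) = 18209/EI
  triangular load, peak 6 at the free end: 11w₀L⁴/(120EI) = 2253/EI
  point load 119 at a = 4: Pa²(3L − a)/(6EI) = 6347/EI
  δ_0 = 26808/EI
Flexibility coefficient — unit upward force at B: δ_{BB} = L³/(3EI) = 170.7/EI.
The prop prevents deflection at B: R_B = δ_0/δ_{BB} = 26808/170.7 = 157.1 kip.
Moment equilibrium about A: M_A = Σ(load moments about A) − R_B·L = 1616 − 157.1×8 = 359 kip·ft.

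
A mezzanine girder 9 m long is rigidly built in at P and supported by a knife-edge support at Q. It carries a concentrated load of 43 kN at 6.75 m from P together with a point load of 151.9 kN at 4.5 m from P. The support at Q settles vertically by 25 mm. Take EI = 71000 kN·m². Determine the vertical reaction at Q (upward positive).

R_Q = 67.38 kN

Take the reaction at Q as the redundant and release it; the primary structure is a cantilever fixed at P.
Deflection at Q on the released cantilever, summing each load's contribution:
  point load 43 at a = 6.75: Pa²(3L − a)/(6EI) = 6612/EI
  point load 151.9 at a = 4.5: Pa²(3L − a)/(6EI) = 11535/EI
  δ_0 = 18147/EI
Flexibility coefficient — unit upward force at Q: δ_{QQ} = L³/(3EI) = 243/EI.
With EI = 71000 kN·m²: δ_0 = 0.25559 m and δ_{QQ} = 0.003423 m/kN.
Compatibility — the beam at Q must follow the support down by 0.025 m: δ_0 − R_Q·δ_{QQ} = 0.025, so R_Q = (0.25559 − 0.025)/0.003423 = 67.38 kN.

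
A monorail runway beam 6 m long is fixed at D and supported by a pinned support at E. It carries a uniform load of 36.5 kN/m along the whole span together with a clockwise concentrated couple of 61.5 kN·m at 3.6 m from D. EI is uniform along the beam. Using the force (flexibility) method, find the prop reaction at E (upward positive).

R_E = 95.04 kN

Take the reaction at E as the redundant and release it; the primary structure is a cantilever fixed at D.
Free-end deflection of the primary structure under the applied loading (downward +):
  UDL 36.5: wL⁴/(8EI) = 5913/EI
  clockwise couple 61.5 at a = 3.6: M₀a(2L − a)/(2EI) = 929.9/EI
  δ_0 = 6843/EI
Flexibility coefficient — unit upward force at E: δ_{EE} = L³/(3EI) = 72/EI.
Compatibility at E: δ_0 − R_E·δ_{EE} = 0, so R_E = 6843/72 = 95.04 kN.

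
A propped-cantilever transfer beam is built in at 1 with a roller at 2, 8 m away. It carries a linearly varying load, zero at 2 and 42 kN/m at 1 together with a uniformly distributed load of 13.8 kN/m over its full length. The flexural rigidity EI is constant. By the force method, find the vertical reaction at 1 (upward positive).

Choose R_2 as the redundant. The primary structure is the cantilever fixed at 1.
Primary-structure tip deflection at 2 by superposition:
  triangular load, peak 42 at the fixed end: w₀L⁴/(30EI) = 5734/EI
  UDL 13.8: wL⁴/(8EI) = 7066/EI
  δ_0 = 12800/EI
Flexibility coefficient — unit upward force at 2: δ_{22} = L³/(3EI) = 170.7/EI.
The prop prevents deflection at 2: R_2 = δ_0/δ_{22} = 12800/170.7 = 75 kN.
Vertical equilibrium: R_1 = ΣP − R_2 = 278.4 − 75 = 203.4 kN.

R_1 = 203.4 kN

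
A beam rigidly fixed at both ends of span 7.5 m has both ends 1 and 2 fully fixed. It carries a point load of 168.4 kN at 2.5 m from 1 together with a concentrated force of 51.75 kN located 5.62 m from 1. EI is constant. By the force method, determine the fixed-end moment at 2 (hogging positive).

M_2 = 148.2 kN·m

Take the two fixed-end moments M_1, M_2 as redundants; the released structure is the simple span 12.
On the primary (simply-supported) span, the end slopes from the loading are:
  at 1: point load 168.4 at a = 2.5: Pab(L + b)/(6LEI) = 584.7/EI
  at 2: point load 168.4 at a = 2.5: Pab(L + a)/(6LEI) = 467.8/EI
  at 1: point load 51.75 at a = 5.62: Pab(L + b)/(6LEI) = 114/EI
  at 2: point load 51.75 at a = 5.62: Pab(L + a)/(6LEI) = 159.4/EI
  θ_10 = 698.7/EI,  θ_20 = 627.2/EI
Flexibility coefficients: a unit moment at one end gives L/(3EI) there and L/(6EI) at the far end, so f₁₁ = f₂₂ = 2.5/EI and f₁₂ = f₂₁ = 1.25/EI.
Compatibility — zero rotation at each built-in end:
  2.5 M_1 + 1.25 M_2 = 698.7
  1.25 M_1 + 2.5 M_2 = 627.2
Solving the pair gives M_1 = 205.4 kN·m and M_2 = 148.2 kN·m (hogging).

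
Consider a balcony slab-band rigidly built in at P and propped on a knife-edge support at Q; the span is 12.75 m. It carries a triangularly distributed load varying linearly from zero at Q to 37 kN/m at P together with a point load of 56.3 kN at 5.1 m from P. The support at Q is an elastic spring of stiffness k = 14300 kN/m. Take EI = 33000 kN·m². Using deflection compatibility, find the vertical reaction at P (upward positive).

Remove the prop at Q; the released (primary) structure is a cantilever built in at P.
Primary-structure tip deflection at Q by superposition:
  triangular load, peak 37 at the fixed end: w₀L⁴/(30EI) = 32593/EI
  point load 56.3 at a = 5.1: Pa²(3L − a)/(6EI) = 8091/EI
  δ_0 = 40683/EI
Flexibility coefficient — unit upward force at Q: δ_{QQ} = L³/(3EI) = 690.9/EI.
With EI = 33000 kN·m²: δ_0 = 1.2328 m and δ_{QQ} = 0.020936 m/kN.
Compatibility — the spring shortens by R_Q/k under the reaction it provides: δ_0 − R_Q·δ_{QQ} = R_Q/k. With 1/k = 0.00007 m/kN, R_Q = δ_0 / (δ_{QQ} + 1/k) = 1.2328 / (0.020936 + 0.00007) = 58.69 kN.
Vertical equilibrium: R_P = ΣP − R_Q = 292.2 − 58.69 = 233.5 kN.

R_P = 233.5 kN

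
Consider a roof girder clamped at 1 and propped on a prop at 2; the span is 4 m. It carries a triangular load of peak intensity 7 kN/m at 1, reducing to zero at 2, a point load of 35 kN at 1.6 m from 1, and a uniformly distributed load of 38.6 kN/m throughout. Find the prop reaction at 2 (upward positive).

R_2 = 67.98 kN

Remove the prop at 2; the released (primary) structure is a cantilever built in at 1.
Downward deflection at the released point 2 due to the loads:
  triangular load, peak 7 at the fixed end: w₀L⁴/(30EI) = 59.73/EI
  point load 35 at a = 1.6: Pa²(3L − a)/(6EI) = 155.3/EI
  UDL 38.6: wL⁴/(8EI) = 1235/EI
  δ_0 = 1450/EI
Tip deflection under a unit load at 2: L³/(3EI) = 21.33/EI.
Compatibility at 2: δ_0 − R_2·δ_{22} = 0, so R_2 = 1450/21.33 = 67.98 kN.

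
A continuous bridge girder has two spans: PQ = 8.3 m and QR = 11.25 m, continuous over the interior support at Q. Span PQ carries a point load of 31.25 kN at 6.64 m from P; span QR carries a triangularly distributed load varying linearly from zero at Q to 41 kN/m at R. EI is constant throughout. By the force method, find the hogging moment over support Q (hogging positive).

Take M_Q as the redundant. Released structure: two simple spans PQ and QR with a hinge at Q.
End slopes at the hinge Q, treating each span as simply supported:
  span PQ: point load 31.25 at a = 6.64: Pab(L + a)/(6LEI) = 103.3/EI
  span QR: triangular load, peak 41: 7w₀L³/(360EI) = 1135/EI
  relative rotation θ_0 = (103.3 + 1135)/EI = 1238/EI
A unit hogging moment at Q produces rotation L₁/(3EI) + L₂/(3EI) = 6.517/EI.
Slope continuity at Q: θ_0 = M_Q·6.517/EI, so M_Q = 1238/6.517 = 190 kN·m (hogging).

M_Q = 190 kN·m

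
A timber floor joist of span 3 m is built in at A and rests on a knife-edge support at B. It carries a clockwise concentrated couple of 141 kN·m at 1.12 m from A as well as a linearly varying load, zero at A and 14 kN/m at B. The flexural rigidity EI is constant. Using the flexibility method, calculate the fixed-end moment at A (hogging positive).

M_A = 19.91 kN·m

Remove the prop at B; the released (primary) structure is a cantilever built in at A.
Deflection at B on the released cantilever, summing each load's contribution:
  clockwise couple 141 at a = 1.12: M₀a(2L − a)/(2EI) = 385.3/EI
  triangular load, peak 14 at the free end: 11w₀L⁴/(120EI) = 104/EI
  δ_0 = 489.3/EI
Flexibility coefficient — unit upward force at B: δ_{BB} = L³/(3EI) = 9/EI.
Compatibility at B: δ_0 − R_B·δ_{BB} = 0, so R_B = 489.3/9 = 54.36 kN.
Moment equilibrium about A: M_A = Σ(load moments about A) − R_B·L = 183 − 54.36×3 = 19.91 kN·m.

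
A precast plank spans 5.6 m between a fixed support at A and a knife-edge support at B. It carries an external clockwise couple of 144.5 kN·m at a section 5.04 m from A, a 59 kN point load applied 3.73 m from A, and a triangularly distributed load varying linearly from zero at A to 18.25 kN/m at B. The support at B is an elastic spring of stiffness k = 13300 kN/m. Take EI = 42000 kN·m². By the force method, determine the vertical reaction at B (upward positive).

R_B = 92.01 kN

Take the reaction at B as the redundant and release it; the primary structure is a cantilever fixed at A.
Free-end deflection of the primary structure under the applied loading (downward +):
  clockwise couple 144.5 at a = 5.04: M₀a(2L − a)/(2EI) = 2243/EI
  point load 59 at a = 3.73: Pa²(3L − a)/(6EI) = 1788/EI
  triangular load, peak 18.25 at the free end: 11w₀L⁴/(120EI) = 1645/EI
  δ_0 = 5676/EI
Flexibility coefficient — unit upward force at B: δ_{BB} = L³/(3EI) = 58.54/EI.
With EI = 42000 kN·m²: δ_0 = 0.13515 m and δ_{BB} = 0.001394 m/kN.
Compatibility — the spring shortens by R_B/k under the reaction it provides: δ_0 − R_B·δ_{BB} = R_B/k. With 1/k = 0.000075 m/kN, R_B = δ_0 / (δ_{BB} + 1/k) = 0.13515 / (0.001394 + 0.000075) = 92.01 kN.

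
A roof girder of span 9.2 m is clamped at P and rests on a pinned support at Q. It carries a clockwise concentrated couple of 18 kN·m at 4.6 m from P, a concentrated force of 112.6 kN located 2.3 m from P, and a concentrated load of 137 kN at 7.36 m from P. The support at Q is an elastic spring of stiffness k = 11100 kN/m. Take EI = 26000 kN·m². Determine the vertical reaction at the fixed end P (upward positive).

R_P = 142.2 kN

Take the reaction at Q as the redundant and release it; the primary structure is a cantilever fixed at P.
Downward deflection at the released point Q due to the loads:
  clockwise couple 18 at a = 4.6: M₀a(2L − a)/(2EI) = 571.3/EI
  point load 112.6 at a = 2.3: Pa²(3L − a)/(6EI) = 2512/EI
  point load 137 at a = 7.36: Pa²(3L − a)/(6EI) = 25034/EI
  δ_0 = 28117/EI
Tip deflection under a unit load at Q: L³/(3EI) = 259.6/EI.
With EI = 26000 kN·m²: δ_0 = 1.0814 m and δ_{QQ} = 0.009983 m/kN.
Compatibility — the spring shortens by R_Q/k under the reaction it provides: δ_0 − R_Q·δ_{QQ} = R_Q/k. With 1/k = 0.00009 m/kN, R_Q = δ_0 / (δ_{QQ} + 1/k) = 1.0814 / (0.009983 + 0.00009) = 107.4 kN.
Vertical equilibrium: R_P = ΣP − R_Q = 249.6 − 107.4 = 142.2 kN.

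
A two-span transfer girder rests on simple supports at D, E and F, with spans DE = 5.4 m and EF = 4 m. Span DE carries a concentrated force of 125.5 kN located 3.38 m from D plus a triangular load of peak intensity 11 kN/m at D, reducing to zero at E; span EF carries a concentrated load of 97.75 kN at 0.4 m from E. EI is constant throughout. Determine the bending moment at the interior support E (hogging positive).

Insert a hinge at E; M_E is the redundant, and each span becomes simply supported.
Discontinuity in slope at E on the released structure — sum the simple-span end rotations:
  span DE: point load 125.5 at a = 3.38: Pab(L + a)/(6LEI) = 232.2/EI
  span DE: triangular load, peak 11: 7w₀L³/(360EI) = 33.68/EI
  span EF: point load 97.75 at a = 0.4: Pab(L + b)/(6LEI) = 44.57/EI
  relative rotation θ_0 = (265.9 + 44.57)/EI = 310.5/EI
A unit hogging moment at E produces rotation L₁/(3EI) + L₂/(3EI) = 3.133/EI.
Slope continuity at E: θ_0 = M_E·3.133/EI, so M_E = 310.5/3.133 = 99.08 kN·m (hogging).

M_E = 99.08 kN·m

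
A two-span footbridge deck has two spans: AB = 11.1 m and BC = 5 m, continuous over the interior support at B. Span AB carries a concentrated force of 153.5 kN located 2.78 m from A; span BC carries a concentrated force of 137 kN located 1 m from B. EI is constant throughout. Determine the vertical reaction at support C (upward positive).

R_C = -6.302 kN

Insert a hinge at B; M_B is the redundant, and each span becomes simply supported.
Discontinuity in slope at B on the released structure — sum the simple-span end rotations:
  span AB: point load 153.5 at a = 2.78: Pab(L + a)/(6LEI) = 739.9/EI
  span BC: point load 137 at a = 1: Pab(L + b)/(6LEI) = 164.4/EI
  relative rotation θ_0 = (739.9 + 164.4)/EI = 904.3/EI
A unit hogging moment at B produces rotation L₁/(3EI) + L₂/(3EI) = 5.367/EI.
Slope continuity at B: θ_0 = M_B·5.367/EI, so M_B = 904.3/5.367 = 168.5 kN·m (hogging).
Span BC, ΣM about C: R_B^{BC}·5 = 548 + 168.5, so R_B^{BC} = 143.3 kN and R_C = 137 − 143.3 = -6.302 kN.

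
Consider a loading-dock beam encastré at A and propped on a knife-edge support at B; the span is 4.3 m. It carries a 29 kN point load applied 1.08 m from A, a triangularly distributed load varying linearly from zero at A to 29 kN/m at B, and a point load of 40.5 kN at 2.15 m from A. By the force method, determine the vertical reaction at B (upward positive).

R_B = 49.46 kN

Remove the prop at B; the released (primary) structure is a cantilever built in at A.
Primary-structure tip deflection at B by superposition:
  point load 29 at a = 1.08: Pa²(3L − a)/(6EI) = 66.64/EI
  triangular load, peak 29 at the free end: 11w₀L⁴/(120EI) = 908.8/EI
  point load 40.5 at a = 2.15: Pa²(3L − a)/(6EI) = 335.4/EI
  δ_0 = 1311/EI
Flexibility coefficient — unit upward force at B: δ_{BB} = L³/(3EI) = 26.5/EI.
Compatibility at B: δ_0 − R_B·δ_{BB} = 0, so R_B = 1311/26.5 = 49.46 kN.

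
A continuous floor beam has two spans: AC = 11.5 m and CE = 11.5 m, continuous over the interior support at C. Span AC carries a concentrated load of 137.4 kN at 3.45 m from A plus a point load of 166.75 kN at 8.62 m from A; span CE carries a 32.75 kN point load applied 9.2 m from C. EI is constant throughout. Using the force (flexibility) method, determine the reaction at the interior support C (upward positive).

R_C = 222 kN

Release continuity at C by inserting a hinge; the redundant is the internal moment M_C. The primary structure is two simply-supported spans AC and CE.
Rotations at C on the released spans (each span's end-slope, ×1/EI):
  span AC: point load 137.4 at a = 3.45: Pab(L + a)/(6LEI) = 826.8/EI
  span AC: point load 166.75 at a = 8.62: Pab(L + a)/(6LEI) = 1207/EI
  span CE: point load 32.75 at a = 9.2: Pab(L + b)/(6LEI) = 138.6/EI
  relative rotation θ_0 = (2034 + 138.6)/EI = 2172/EI
A unit hogging moment at C produces rotation L₁/(3EI) + L₂/(3EI) = 7.667/EI.
Compatibility: M_C·(L₁+L₂)/(3EI) = θ_0, giving M_C = 283.4 kN·m (hogging).
Span AC, ΣM about A with M_C applied at C: R_C^{AC}·11.5 = 1911 + 283.4, so R_C^{AC} = 190.9 kN and R_A = 304.1 − 190.9 = 113.3 kN.
Span CE, ΣM about E: R_C^{CE}·11.5 = 75.33 + 283.4, so R_C^{CE} = 31.19 kN and R_E = 32.75 − 31.19 = 1.559 kN.
R_C = 190.9 + 31.19 = 222 kN.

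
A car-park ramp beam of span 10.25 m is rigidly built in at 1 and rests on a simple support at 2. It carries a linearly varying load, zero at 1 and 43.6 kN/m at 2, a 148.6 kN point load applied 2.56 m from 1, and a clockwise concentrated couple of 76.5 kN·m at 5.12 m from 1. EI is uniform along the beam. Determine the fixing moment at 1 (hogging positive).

Release the roller at 2. Primary structure: cantilever fixed at 1.
Primary-structure tip deflection at 2 by superposition:
  triangular load, peak 43.6 at the free end: 11w₀L⁴/(120EI) = 44116/EI
  point load 148.6 at a = 2.56: Pa²(3L − a)/(6EI) = 4576/EI
  clockwise couple 76.5 at a = 5.12: M₀a(2L − a)/(2EI) = 3012/EI
  δ_0 = 51703/EI
Tip deflection under a unit load at 2: L³/(3EI) = 359/EI.
The prop prevents deflection at 2: R_2 = δ_0/δ_{22} = 51703/359 = 144 kN.
Moment equilibrium about 1: M_1 = Σ(load moments about 1) − R_2·L = 1984 − 144×10.25 = 507.5 kN·m.

M_1 = 507.5 kN·m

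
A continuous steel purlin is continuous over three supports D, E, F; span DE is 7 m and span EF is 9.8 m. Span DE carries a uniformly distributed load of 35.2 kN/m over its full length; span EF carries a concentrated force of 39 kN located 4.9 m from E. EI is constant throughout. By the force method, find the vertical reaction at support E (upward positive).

Take M_E as the redundant. Released structure: two simple spans DE and EF with a hinge at E.
Discontinuity in slope at E on the released structure — sum the simple-span end rotations:
  span DE: UDL 35.2: wL³/(24EI) = 503.1/EI
  span EF: point load 39 at a = 4.9: Pab(L + b)/(6LEI) = 234.1/EI
  relative rotation θ_0 = (503.1 + 234.1)/EI = 737.2/EI
A unit hogging moment at E produces rotation L₁/(3EI) + L₂/(3EI) = 5.6/EI.
Slope continuity at E: θ_0 = M_E·5.6/EI, so M_E = 737.2/5.6 = 131.6 kN·m (hogging).
Span DE, ΣM about D with M_E applied at E: R_E^{DE}·7 = 862.4 + 131.6, so R_E^{DE} = 142 kN and R_D = 246.4 − 142 = 104.4 kN.
Span EF, ΣM about F: R_E^{EF}·9.8 = 191.1 + 131.6, so R_E^{EF} = 32.93 kN and R_F = 39 − 32.93 = 6.068 kN.
R_E = 142 + 32.93 = 174.9 kN.

R_E = 174.9 kN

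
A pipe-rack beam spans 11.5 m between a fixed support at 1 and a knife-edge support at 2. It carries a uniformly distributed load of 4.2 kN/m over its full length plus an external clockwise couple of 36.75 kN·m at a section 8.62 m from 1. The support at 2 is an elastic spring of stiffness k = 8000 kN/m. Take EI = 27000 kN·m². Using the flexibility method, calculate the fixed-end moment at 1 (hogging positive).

M_1 = 56.23 kN·m

Remove the prop at 2; the released (primary) structure is a cantilever built in at 1.
Free-end deflection of the primary structure under the applied loading (downward +):
  UDL 4.2: wL⁴/(8EI) = 9182/EI
  clockwise couple 36.75 at a = 8.62: M₀a(2L − a)/(2EI) = 2278/EI
  δ_0 = 11460/EI
Tip deflection under a unit load at 2: L³/(3EI) = 507/EI.
With EI = 27000 kN·m²: δ_0 = 0.42444 m and δ_{22} = 0.018776 m/kN.
Compatibility — the spring shortens by R_2/k under the reaction it provides: δ_0 − R_2·δ_{22} = R_2/k. With 1/k = 0.000125 m/kN, R_2 = δ_0 / (δ_{22} + 1/k) = 0.42444 / (0.018776 + 0.000125) = 22.46 kN.
Moment equilibrium about 1: M_1 = Σ(load moments about 1) − R_2·L = 314.5 − 22.46×11.5 = 56.23 kN·m.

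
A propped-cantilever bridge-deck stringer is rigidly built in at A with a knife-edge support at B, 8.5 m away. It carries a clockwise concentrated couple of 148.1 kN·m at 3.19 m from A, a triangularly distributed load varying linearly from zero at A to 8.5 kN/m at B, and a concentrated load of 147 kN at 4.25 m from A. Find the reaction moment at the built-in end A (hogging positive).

M_A = 282.8 kN·m

Remove the prop at B; the released (primary) structure is a cantilever built in at A.
Primary-structure tip deflection at B by superposition:
  clockwise couple 148.1 at a = 3.19: M₀a(2L − a)/(2EI) = 3262/EI
  triangular load, peak 8.5 at the free end: 11w₀L⁴/(120EI) = 4067/EI
  point load 147 at a = 4.25: Pa²(3L − a)/(6EI) = 9404/EI
  δ_0 = 16733/EI
Flexibility coefficient — unit upward force at B: δ_{BB} = L³/(3EI) = 204.7/EI.
Compatibility at B: δ_0 − R_B·δ_{BB} = 0, so R_B = 16733/204.7 = 81.74 kN.
Moment equilibrium about A: M_A = Σ(load moments about A) − R_B·L = 977.6 − 81.74×8.5 = 282.8 kN·m.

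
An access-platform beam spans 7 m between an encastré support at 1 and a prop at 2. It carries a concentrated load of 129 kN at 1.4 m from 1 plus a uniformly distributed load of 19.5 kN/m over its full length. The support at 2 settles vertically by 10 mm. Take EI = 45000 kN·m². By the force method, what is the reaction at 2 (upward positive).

R_2 = 54.48 kN

Remove the prop at 2; the released (primary) structure is a cantilever built in at 1.
Downward deflection at the released point 2 due to the loads:
  point load 129 at a = 1.4: Pa²(3L − a)/(6EI) = 825.9/EI
  UDL 19.5: wL⁴/(8EI) = 5852/EI
  δ_0 = 6678/EI
Flexibility coefficient — unit upward force at 2: δ_{22} = L³/(3EI) = 114.3/EI.
With EI = 45000 kN·m²: δ_0 = 0.14841 m and δ_{22} = 0.002541 m/kN.
Compatibility — the beam at 2 must follow the support down by 0.01 m: δ_0 − R_2·δ_{22} = 0.01, so R_2 = (0.14841 − 0.01)/0.002541 = 54.48 kN.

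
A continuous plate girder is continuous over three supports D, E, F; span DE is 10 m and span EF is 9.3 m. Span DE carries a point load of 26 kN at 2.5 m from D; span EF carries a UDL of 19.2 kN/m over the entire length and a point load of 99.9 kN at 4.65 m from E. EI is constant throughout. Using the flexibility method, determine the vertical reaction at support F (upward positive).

Take M_E as the redundant. Released structure: two simple spans DE and EF with a hinge at E.
Discontinuity in slope at E on the released structure — sum the simple-span end rotations:
  span DE: point load 26 at a = 2.5: Pab(L + a)/(6LEI) = 101.6/EI
  span EF: UDL 19.2: wL³/(24EI) = 643.5/EI
  span EF: point load 99.9 at a = 4.65: Pab(L + b)/(6LEI) = 540/EI
  relative rotation θ_0 = (101.6 + 1184)/EI = 1285/EI
A unit hogging moment at E produces rotation L₁/(3EI) + L₂/(3EI) = 6.433/EI.
Compatibility: M_E·(L₁+L₂)/(3EI) = θ_0, giving M_E = 199.8 kN·m (hogging).
Span EF, ΣM about F: R_E^{EF}·9.3 = 1295 + 199.8, so R_E^{EF} = 160.7 kN and R_F = 278.5 − 160.7 = 117.8 kN.

R_F = 117.8 kN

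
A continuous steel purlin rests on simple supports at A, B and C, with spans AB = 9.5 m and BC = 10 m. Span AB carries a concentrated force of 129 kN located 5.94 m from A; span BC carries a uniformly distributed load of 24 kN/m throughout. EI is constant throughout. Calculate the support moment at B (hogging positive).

M_B = 267.5 kN·m

Take M_B as the redundant. Released structure: two simple spans AB and BC with a hinge at B.
Rotations at B on the released spans (each span's end-slope, ×1/EI):
  span AB: point load 129 at a = 5.94: Pab(L + a)/(6LEI) = 738.9/EI
  span BC: UDL 24: wL³/(24EI) = 1000/EI
  relative rotation θ_0 = (738.9 + 1000)/EI = 1739/EI
A unit hogging moment at B produces rotation L₁/(3EI) + L₂/(3EI) = 6.5/EI.
Slope continuity at B: θ_0 = M_B·6.5/EI, so M_B = 1739/6.5 = 267.5 kN·m (hogging).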